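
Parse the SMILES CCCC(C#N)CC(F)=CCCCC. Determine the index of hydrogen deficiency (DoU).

3

Degree of unsaturation = (number of rings) + (number of π bonds).
Ring closures in the SMILES: 0.
π bonds: 1 double bond (each 1 DoU), 1 triple bond (each 2 DoU) → 3 DoU from unsaturation.
Total DoU = 0 + 3 = 3.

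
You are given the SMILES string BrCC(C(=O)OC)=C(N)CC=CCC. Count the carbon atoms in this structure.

10

Count every carbon token in the SMILES (each C, including those in ring-closure positions and inside branches).
Carbon count: 10.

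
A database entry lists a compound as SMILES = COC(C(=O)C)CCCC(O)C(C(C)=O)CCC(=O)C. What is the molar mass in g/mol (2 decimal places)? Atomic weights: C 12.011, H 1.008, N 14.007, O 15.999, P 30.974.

286.37 g/mol

First, the molecular formula is C15H26O5 (counting implicit H from valence).
  C: 15 × 12.011 = 180.165
  H: 26 × 1.008 = 26.208
  O: 5 × 15.999 = 79.995
Sum: 15×12.011 + 26×1.008 + 5×15.999 = 286.368 → 286.37 g/mol.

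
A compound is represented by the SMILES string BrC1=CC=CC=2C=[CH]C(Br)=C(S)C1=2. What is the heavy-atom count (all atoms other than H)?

Every atom symbol written in the SMILES (organic subset) is one heavy atom; implicit H are not written.
Heavy atoms by element → Br:2, C:10, S:1.
Total: 13.

13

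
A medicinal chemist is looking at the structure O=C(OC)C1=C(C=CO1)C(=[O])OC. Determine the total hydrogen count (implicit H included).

Walk through each heavy atom and fill implicit hydrogens from standard valence (C 4, N 3, O 2, S 2, halogen 1):
  atom 1: O, bond orders sum to 2 (valence 2) → 0 H
  atom 2: C, bond orders sum to 4 (valence 4) → 0 H
  atom 3: O, bond orders sum to 2 (valence 2) → 0 H
  atom 4: C, bond orders sum to 1 (valence 4) → 3 H
  atom 5: C, bond orders sum to 4 (valence 4) → 0 H
  atom 6: C, bond orders sum to 4 (valence 4) → 0 H
  atom 7: C, bond orders sum to 3 (valence 4) → 1 H
  atom 8: C, bond orders sum to 3 (valence 4) → 1 H
  atom 9: O, bond orders sum to 2 (valence 2) → 0 H
  atom 10: C, bond orders sum to 4 (valence 4) → 0 H
  atom 11: O with explicit H count 0
  atom 12: O, bond orders sum to 2 (valence 2) → 0 H
  atom 13: C, bond orders sum to 1 (valence 4) → 3 H
Total hydrogens: 8.

8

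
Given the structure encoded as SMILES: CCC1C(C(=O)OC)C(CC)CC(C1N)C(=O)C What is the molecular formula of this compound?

Walk through each heavy atom and fill implicit hydrogens from standard valence (C 4, N 3, O 2, S 2, halogen 1):
  atom 1: C, bond orders sum to 1 (valence 4) → 3 H
  atom 2: C, bond orders sum to 2 (valence 4) → 2 H
  atom 3: C, bond orders sum to 3 (valence 4) → 1 H
  atom 4: C, bond orders sum to 3 (valence 4) → 1 H
  atom 5: C, bond orders sum to 4 (valence 4) → 0 H
  atom 6: O, bond orders sum to 2 (valence 2) → 0 H
  atom 7: O, bond orders sum to 2 (valence 2) → 0 H
  atom 8: C, bond orders sum to 1 (valence 4) → 3 H
  atom 9: C, bond orders sum to 3 (valence 4) → 1 H
  atom 10: C, bond orders sum to 2 (valence 4) → 2 H
  atom 11: C, bond orders sum to 1 (valence 4) → 3 H
  atom 12: C, bond orders sum to 2 (valence 4) → 2 H
  atom 13: C, bond orders sum to 3 (valence 4) → 1 H
  atom 14: C, bond orders sum to 3 (valence 4) → 1 H
  atom 15: N, bond orders sum to 1 (valence 3) → 2 H
  atom 16: C, bond orders sum to 4 (valence 4) → 0 H
  atom 17: O, bond orders sum to 2 (valence 2) → 0 H
  atom 18: C, bond orders sum to 1 (valence 4) → 3 H
Totals → C:14, H:25, N:1, O:3.
In Hill order: C14H25NO3.

C14H25NO3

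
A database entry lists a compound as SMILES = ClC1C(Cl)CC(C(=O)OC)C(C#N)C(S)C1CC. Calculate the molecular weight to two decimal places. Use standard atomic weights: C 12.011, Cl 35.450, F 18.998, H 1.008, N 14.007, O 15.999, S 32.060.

310.23 g/mol

First, the molecular formula is C12H17Cl2NO2S (counting implicit H from valence).
  C: 12 × 12.011 = 144.132
  Cl: 2 × 35.450 = 70.900
  H: 17 × 1.008 = 17.136
  N: 1 × 14.007 = 14.007
  O: 2 × 15.999 = 31.998
  S: 1 × 32.060 = 32.060
Sum: 12×12.011 + 2×35.450 + 17×1.008 + 1×14.007 + 2×15.999 + 1×32.060 = 310.233 → 310.23 g/mol.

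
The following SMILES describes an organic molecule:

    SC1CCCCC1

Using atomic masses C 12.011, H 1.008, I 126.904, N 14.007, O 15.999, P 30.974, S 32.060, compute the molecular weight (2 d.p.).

116.22 g/mol

First, the molecular formula is C6H12S (counting implicit H from valence).
  C: 6 × 12.011 = 72.066
  H: 12 × 1.008 = 12.096
  S: 1 × 32.060 = 32.060
Sum: 6×12.011 + 12×1.008 + 1×32.060 = 116.222 → 116.22 g/mol.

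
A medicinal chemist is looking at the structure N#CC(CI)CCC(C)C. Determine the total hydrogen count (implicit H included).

Walk through each heavy atom and fill implicit hydrogens from standard valence (C 4, N 3, O 2, S 2, halogen 1):
  atom 1: N, bond orders sum to 3 (valence 3) → 0 H
  atom 2: C, bond orders sum to 4 (valence 4) → 0 H
  atom 3: C, bond orders sum to 3 (valence 4) → 1 H
  atom 4: C, bond orders sum to 2 (valence 4) → 2 H
  atom 5: I (halogen, monovalent) → 0 H
  atom 6: C, bond orders sum to 2 (valence 4) → 2 H
  atom 7: C, bond orders sum to 2 (valence 4) → 2 H
  atom 8: C, bond orders sum to 3 (valence 4) → 1 H
  atom 9: C, bond orders sum to 1 (valence 4) → 3 H
  atom 10: C, bond orders sum to 1 (valence 4) → 3 H
Total hydrogens: 14.

14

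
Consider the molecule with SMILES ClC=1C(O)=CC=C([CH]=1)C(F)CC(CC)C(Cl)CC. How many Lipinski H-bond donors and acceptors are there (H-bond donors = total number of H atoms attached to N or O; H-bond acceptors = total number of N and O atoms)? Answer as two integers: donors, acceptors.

Donors: find every N or O and count the H atoms it carries.
  atom 4 (O): bond orders sum to 1 → 1 H
Lipinski HBD = 1.
Acceptors: N atoms = 0, O atoms = 1 → HBA = 1.

1, 1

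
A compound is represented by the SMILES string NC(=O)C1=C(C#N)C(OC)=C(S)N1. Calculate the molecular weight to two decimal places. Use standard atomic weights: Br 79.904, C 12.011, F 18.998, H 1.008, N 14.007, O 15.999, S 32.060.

First, the molecular formula is C7H7N3O2S (counting implicit H from valence).
  C: 7 × 12.011 = 84.077
  H: 7 × 1.008 = 7.056
  N: 3 × 14.007 = 42.021
  O: 2 × 15.999 = 31.998
  S: 1 × 32.060 = 32.060
Sum: 7×12.011 + 7×1.008 + 3×14.007 + 2×15.999 + 1×32.060 = 197.212 → 197.21 g/mol.

197.21 g/mol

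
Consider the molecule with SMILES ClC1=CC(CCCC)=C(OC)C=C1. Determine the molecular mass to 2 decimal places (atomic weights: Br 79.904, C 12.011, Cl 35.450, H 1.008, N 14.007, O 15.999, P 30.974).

198.69 g/mol

First, the molecular formula is C11H15ClO (counting implicit H from valence).
  C: 11 × 12.011 = 132.121
  Cl: 1 × 35.450 = 35.450
  H: 15 × 1.008 = 15.120
  O: 1 × 15.999 = 15.999
Sum: 11×12.011 + 1×35.450 + 15×1.008 + 1×15.999 = 198.690 → 198.69 g/mol.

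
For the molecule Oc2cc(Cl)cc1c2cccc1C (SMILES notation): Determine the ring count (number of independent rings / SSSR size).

In SMILES, each pair of matching ring-closure digits denotes one ring-closing bond; the number of such bonds equals the number of independent rings.
Ring-closure bonds here: 2.

2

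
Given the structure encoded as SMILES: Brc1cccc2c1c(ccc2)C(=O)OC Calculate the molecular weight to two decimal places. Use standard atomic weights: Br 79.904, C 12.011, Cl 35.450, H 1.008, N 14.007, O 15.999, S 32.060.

First, the molecular formula is C12H9BrO2 (counting implicit H from valence).
  Br: 1 × 79.904 = 79.904
  C: 12 × 12.011 = 144.132
  H: 9 × 1.008 = 9.072
  O: 2 × 15.999 = 31.998
Sum: 1×79.904 + 12×12.011 + 9×1.008 + 2×15.999 = 265.106 → 265.11 g/mol.

265.11 g/mol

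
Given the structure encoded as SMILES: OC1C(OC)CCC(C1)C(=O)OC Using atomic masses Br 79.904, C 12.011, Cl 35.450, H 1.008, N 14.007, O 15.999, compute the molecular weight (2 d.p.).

188.22 g/mol

First, the molecular formula is C9H16O4 (counting implicit H from valence).
  C: 9 × 12.011 = 108.099
  H: 16 × 1.008 = 16.128
  O: 4 × 15.999 = 63.996
Sum: 9×12.011 + 16×1.008 + 4×15.999 = 188.223 → 188.22 g/mol.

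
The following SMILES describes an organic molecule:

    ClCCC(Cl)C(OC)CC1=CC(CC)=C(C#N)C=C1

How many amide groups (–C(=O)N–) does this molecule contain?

Scan the SMILES for the amide motif — none present.
Groups that are present: 1 ether, 1 nitrile.

0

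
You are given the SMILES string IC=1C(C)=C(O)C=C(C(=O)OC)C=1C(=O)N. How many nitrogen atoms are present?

1

Scan the SMILES for N atoms (remember two-letter symbols like Cl and Br are single atoms).
Nitrogen count: 1.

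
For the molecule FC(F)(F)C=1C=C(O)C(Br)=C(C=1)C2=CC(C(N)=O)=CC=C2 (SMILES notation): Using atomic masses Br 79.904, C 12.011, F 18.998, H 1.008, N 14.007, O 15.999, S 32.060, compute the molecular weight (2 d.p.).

360.13 g/mol

First, the molecular formula is C14H9BrF3NO2 (counting implicit H from valence).
  Br: 1 × 79.904 = 79.904
  C: 14 × 12.011 = 168.154
  F: 3 × 18.998 = 56.994
  H: 9 × 1.008 = 9.072
  N: 1 × 14.007 = 14.007
  O: 2 × 15.999 = 31.998
Sum: 1×79.904 + 14×12.011 + 3×18.998 + 9×1.008 + 1×14.007 + 2×15.999 = 360.129 → 360.13 g/mol.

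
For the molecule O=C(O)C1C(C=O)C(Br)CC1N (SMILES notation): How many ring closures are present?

In SMILES, each pair of matching ring-closure digits denotes one ring-closing bond; the number of such bonds equals the number of independent rings.
Ring-closure bonds here: 1.

1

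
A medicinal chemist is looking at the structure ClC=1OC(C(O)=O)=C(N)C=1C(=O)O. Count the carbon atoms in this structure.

Count every carbon token in the SMILES (each C, including those in ring-closure positions and inside branches).
Carbon count: 6.

6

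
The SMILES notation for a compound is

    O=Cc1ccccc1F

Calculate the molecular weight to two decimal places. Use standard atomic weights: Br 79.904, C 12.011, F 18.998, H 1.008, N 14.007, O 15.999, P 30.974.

First, the molecular formula is C7H5FO (counting implicit H from valence).
  C: 7 × 12.011 = 84.077
  F: 1 × 18.998 = 18.998
  H: 5 × 1.008 = 5.040
  O: 1 × 15.999 = 15.999
Sum: 7×12.011 + 1×18.998 + 5×1.008 + 1×15.999 = 124.114 → 124.11 g/mol.

124.11 g/mol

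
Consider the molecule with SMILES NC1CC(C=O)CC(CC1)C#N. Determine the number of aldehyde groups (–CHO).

1

The aldehyde motif appears at heavy-atom position 5 in the SMILES.
Other groups present: 1 nitrile, 1 primary amine.
Aldehyde count: 1.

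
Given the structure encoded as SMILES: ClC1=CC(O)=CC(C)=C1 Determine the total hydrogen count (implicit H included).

Walk through each heavy atom and fill implicit hydrogens from standard valence (C 4, N 3, O 2, S 2, halogen 1):
  atom 1: Cl (halogen, monovalent) → 0 H
  atom 2: C, bond orders sum to 4 (valence 4) → 0 H
  atom 3: C, bond orders sum to 3 (valence 4) → 1 H
  atom 4: C, bond orders sum to 4 (valence 4) → 0 H
  atom 5: O, bond orders sum to 1 (valence 2) → 1 H
  atom 6: C, bond orders sum to 3 (valence 4) → 1 H
  atom 7: C, bond orders sum to 4 (valence 4) → 0 H
  atom 8: C, bond orders sum to 1 (valence 4) → 3 H
  atom 9: C, bond orders sum to 3 (valence 4) → 1 H
Total hydrogens: 7.

7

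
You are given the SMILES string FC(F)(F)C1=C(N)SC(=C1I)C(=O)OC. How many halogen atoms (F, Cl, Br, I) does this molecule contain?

4

Halogen atoms appear at heavy-atom positions 1, 3, 4, 11 (3×F, 1×I).
Other groups present: 1 ester, 1 primary amine.
Halogen count: 4.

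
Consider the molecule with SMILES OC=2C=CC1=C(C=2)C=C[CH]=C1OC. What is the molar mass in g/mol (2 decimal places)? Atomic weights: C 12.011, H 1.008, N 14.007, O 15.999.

174.20 g/mol

First, the molecular formula is C11H10O2 (counting implicit H from valence).
  C: 11 × 12.011 = 132.121
  H: 10 × 1.008 = 10.080
  O: 2 × 15.999 = 31.998
Sum: 11×12.011 + 10×1.008 + 2×15.999 = 174.199 → 174.20 g/mol.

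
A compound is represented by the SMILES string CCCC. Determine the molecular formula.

C4H10

Walk through each heavy atom and fill implicit hydrogens from standard valence (C 4, N 3, O 2, S 2, halogen 1):
  atom 1: C, bond orders sum to 1 (valence 4) → 3 H
  atom 2: C, bond orders sum to 2 (valence 4) → 2 H
  atom 3: C, bond orders sum to 2 (valence 4) → 2 H
  atom 4: C, bond orders sum to 1 (valence 4) → 3 H
Totals → C:4, H:10.
In Hill order: C4H10.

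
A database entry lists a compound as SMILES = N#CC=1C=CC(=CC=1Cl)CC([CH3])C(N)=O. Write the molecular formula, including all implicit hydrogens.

Walk through each heavy atom and fill implicit hydrogens from standard valence (C 4, N 3, O 2, S 2, halogen 1):
  atom 1: N, bond orders sum to 3 (valence 3) → 0 H
  atom 2: C, bond orders sum to 4 (valence 4) → 0 H
  atom 3: C, bond orders sum to 4 (valence 4) → 0 H
  atom 4: C, bond orders sum to 3 (valence 4) → 1 H
  atom 5: C, bond orders sum to 3 (valence 4) → 1 H
  atom 6: C, bond orders sum to 4 (valence 4) → 0 H
  atom 7: C, bond orders sum to 3 (valence 4) → 1 H
  atom 8: C, bond orders sum to 4 (valence 4) → 0 H
  atom 9: Cl (halogen, monovalent) → 0 H
  atom 10: C, bond orders sum to 2 (valence 4) → 2 H
  atom 11: C, bond orders sum to 3 (valence 4) → 1 H
  atom 12: C with explicit H count 3
  atom 13: C, bond orders sum to 4 (valence 4) → 0 H
  atom 14: N, bond orders sum to 1 (valence 3) → 2 H
  atom 15: O, bond orders sum to 2 (valence 2) → 0 H
Totals → C:11, H:11, Cl:1, N:2, O:1.
In Hill order: C11H11ClN2O.

C11H11ClN2O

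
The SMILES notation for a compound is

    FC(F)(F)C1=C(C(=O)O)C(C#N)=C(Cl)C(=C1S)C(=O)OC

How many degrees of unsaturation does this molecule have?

8

Degree of unsaturation = (number of rings) + (number of π bonds).
Ring closures in the SMILES: 1.
π bonds: 5 double bonds (each 1 DoU), 1 triple bond (each 2 DoU) → 7 DoU from unsaturation.
Total DoU = 1 + 7 = 8.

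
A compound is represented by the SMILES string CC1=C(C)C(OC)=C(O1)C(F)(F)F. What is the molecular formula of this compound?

C8H9F3O2

Walk through each heavy atom and fill implicit hydrogens from standard valence (C 4, N 3, O 2, S 2, halogen 1):
  atom 1: C, bond orders sum to 1 (valence 4) → 3 H
  atom 2: C, bond orders sum to 4 (valence 4) → 0 H
  atom 3: C, bond orders sum to 4 (valence 4) → 0 H
  atom 4: C, bond orders sum to 1 (valence 4) → 3 H
  atom 5: C, bond orders sum to 4 (valence 4) → 0 H
  atom 6: O, bond orders sum to 2 (valence 2) → 0 H
  atom 7: C, bond orders sum to 1 (valence 4) → 3 H
  atom 8: C, bond orders sum to 4 (valence 4) → 0 H
  atom 9: O, bond orders sum to 2 (valence 2) → 0 H
  atom 10: C, bond orders sum to 4 (valence 4) → 0 H
  atom 11: F (halogen, monovalent) → 0 H
  atom 12: F (halogen, monovalent) → 0 H
  atom 13: F (halogen, monovalent) → 0 H
Totals → C:8, H:9, F:3, O:2.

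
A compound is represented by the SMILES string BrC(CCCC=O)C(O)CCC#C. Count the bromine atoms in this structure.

Scan the SMILES for Br atoms (remember two-letter symbols like Cl and Br are single atoms).
Bromine count: 1.

1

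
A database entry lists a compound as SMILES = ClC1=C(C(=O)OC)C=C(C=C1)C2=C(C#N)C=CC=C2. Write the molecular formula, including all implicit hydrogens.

C15H10ClNO2

Walk through each heavy atom and fill implicit hydrogens from standard valence (C 4, N 3, O 2, S 2, halogen 1):
  atom 1: Cl (halogen, monovalent) → 0 H
  atom 2: C, bond orders sum to 4 (valence 4) → 0 H
  atom 3: C, bond orders sum to 4 (valence 4) → 0 H
  atom 4: C, bond orders sum to 4 (valence 4) → 0 H
  atom 5: O, bond orders sum to 2 (valence 2) → 0 H
  atom 6: O, bond orders sum to 2 (valence 2) → 0 H
  atom 7: C, bond orders sum to 1 (valence 4) → 3 H
  atom 8: C, bond orders sum to 3 (valence 4) → 1 H
  atom 9: C, bond orders sum to 4 (valence 4) → 0 H
  atom 10: C, bond orders sum to 3 (valence 4) → 1 H
  atom 11: C, bond orders sum to 3 (valence 4) → 1 H
  atom 12: C, bond orders sum to 4 (valence 4) → 0 H
  atom 13: C, bond orders sum to 4 (valence 4) → 0 H
  atom 14: C, bond orders sum to 4 (valence 4) → 0 H
  atom 15: N, bond orders sum to 3 (valence 3) → 0 H
  atom 16: C, bond orders sum to 3 (valence 4) → 1 H
  atom 17: C, bond orders sum to 3 (valence 4) → 1 H
  atom 18: C, bond orders sum to 3 (valence 4) → 1 H
  atom 19: C, bond orders sum to 3 (valence 4) → 1 H
Totals → C:15, H:10, Cl:1, N:1, O:2.
In Hill order: C15H10ClNO2.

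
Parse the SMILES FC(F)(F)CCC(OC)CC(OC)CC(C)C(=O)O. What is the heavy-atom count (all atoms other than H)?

Every atom symbol written in the SMILES (organic subset) is one heavy atom; implicit H are not written.
Heavy atoms by element → C:12, F:3, O:4.
Total: 19.

19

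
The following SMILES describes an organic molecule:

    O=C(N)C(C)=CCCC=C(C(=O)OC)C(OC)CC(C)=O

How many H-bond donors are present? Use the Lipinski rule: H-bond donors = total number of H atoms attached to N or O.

Donors: find every N or O and count the H atoms it carries.
  atom 1 (O): bond orders sum to 2 → 0 H
  atom 3 (N): bond orders sum to 1 → 2 H
  atom 12 (O): bond orders sum to 2 → 0 H
  atom 13 (O): bond orders sum to 2 → 0 H
  atom 16 (O): bond orders sum to 2 → 0 H
  atom 21 (O): bond orders sum to 2 → 0 H
Lipinski HBD = 2.

2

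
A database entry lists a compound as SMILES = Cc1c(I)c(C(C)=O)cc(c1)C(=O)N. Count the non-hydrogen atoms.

Every atom symbol written in the SMILES (organic subset) is one heavy atom; implicit H are not written.
Heavy atoms by element → C:10, I:1, N:1, O:2.
Total: 14.

14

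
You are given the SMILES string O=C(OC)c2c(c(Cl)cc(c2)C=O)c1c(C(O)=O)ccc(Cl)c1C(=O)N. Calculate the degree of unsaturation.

Molecular formula: C17H11Cl2NO6.
DoU = (2C + 2 + N − H − X) / 2, where X is the halogen count and O/S are ignored.
    = (2·17 + 2 + 1 − 11 − 2) / 2 = 24 / 2 = 12.

12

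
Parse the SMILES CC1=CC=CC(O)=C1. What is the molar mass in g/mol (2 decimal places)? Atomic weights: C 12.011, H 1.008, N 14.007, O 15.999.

108.14 g/mol

First, the molecular formula is C7H8O (counting implicit H from valence).
  C: 7 × 12.011 = 84.077
  H: 8 × 1.008 = 8.064
  O: 1 × 15.999 = 15.999
Sum: 7×12.011 + 8×1.008 + 1×15.999 = 108.140 → 108.14 g/mol.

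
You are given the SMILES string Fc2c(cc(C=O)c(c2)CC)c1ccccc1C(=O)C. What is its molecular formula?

Walk through each heavy atom and fill implicit hydrogens from standard valence (C 4, N 3, O 2, S 2, halogen 1); for lowercase aromatic atoms, an aromatic c carries 1 H when it has two neighbours and 0 H with three, and aromatic n carries 0 H:
  atom 1: F (halogen, monovalent) → 0 H
  atom 2: aromatic c, 3 neighbours → 0 H
  atom 3: aromatic c, 3 neighbours → 0 H
  atom 4: aromatic c, 2 neighbours → 1 H
  atom 5: aromatic c, 3 neighbours → 0 H
  atom 6: C, bond orders sum to 3 (valence 4) → 1 H
  atom 7: O, bond orders sum to 2 (valence 2) → 0 H
  atom 8: aromatic c, 3 neighbours → 0 H
  atom 9: aromatic c, 2 neighbours → 1 H
  atom 10: C, bond orders sum to 2 (valence 4) → 2 H
  atom 11: C, bond orders sum to 1 (valence 4) → 3 H
  atom 12: aromatic c, 3 neighbours → 0 H
  atom 13: aromatic c, 2 neighbours → 1 H
  atom 14: aromatic c, 2 neighbours → 1 H
  atom 15: aromatic c, 2 neighbours → 1 H
  atom 16: aromatic c, 2 neighbours → 1 H
  atom 17: aromatic c, 3 neighbours → 0 H
  atom 18: C, bond orders sum to 4 (valence 4) → 0 H
  atom 19: O, bond orders sum to 2 (valence 2) → 0 H
  atom 20: C, bond orders sum to 1 (valence 4) → 3 H
Totals → C:17, H:15, F:1, O:2.

C17H15FO2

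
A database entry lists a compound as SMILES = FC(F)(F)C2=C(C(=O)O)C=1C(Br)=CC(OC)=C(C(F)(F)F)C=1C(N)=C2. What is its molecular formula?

C14H8BrF6NO3

Walk through each heavy atom and fill implicit hydrogens from standard valence (C 4, N 3, O 2, S 2, halogen 1):
  atom 1: F (halogen, monovalent) → 0 H
  atom 2: C, bond orders sum to 4 (valence 4) → 0 H
  atom 3: F (halogen, monovalent) → 0 H
  atom 4: F (halogen, monovalent) → 0 H
  atom 5: C, bond orders sum to 4 (valence 4) → 0 H
  atom 6: C, bond orders sum to 4 (valence 4) → 0 H
  atom 7: C, bond orders sum to 4 (valence 4) → 0 H
  atom 8: O, bond orders sum to 2 (valence 2) → 0 H
  atom 9: O, bond orders sum to 1 (valence 2) → 1 H
  atom 10: C, bond orders sum to 4 (valence 4) → 0 H
  atom 11: C, bond orders sum to 4 (valence 4) → 0 H
  atom 12: Br (halogen, monovalent) → 0 H
  atom 13: C, bond orders sum to 3 (valence 4) → 1 H
  atom 14: C, bond orders sum to 4 (valence 4) → 0 H
  atom 15: O, bond orders sum to 2 (valence 2) → 0 H
  atom 16: C, bond orders sum to 1 (valence 4) → 3 H
  atom 17: C, bond orders sum to 4 (valence 4) → 0 H
  atom 18: C, bond orders sum to 4 (valence 4) → 0 H
  atom 19: F (halogen, monovalent) → 0 H
  atom 20: F (halogen, monovalent) → 0 H
  atom 21: F (halogen, monovalent) → 0 H
  atom 22: C, bond orders sum to 4 (valence 4) → 0 H
  atom 23: C, bond orders sum to 4 (valence 4) → 0 H
  atom 24: N, bond orders sum to 1 (valence 3) → 2 H
  atom 25: C, bond orders sum to 3 (valence 4) → 1 H
Totals → C:14, H:8, Br:1, F:6, N:1, O:3.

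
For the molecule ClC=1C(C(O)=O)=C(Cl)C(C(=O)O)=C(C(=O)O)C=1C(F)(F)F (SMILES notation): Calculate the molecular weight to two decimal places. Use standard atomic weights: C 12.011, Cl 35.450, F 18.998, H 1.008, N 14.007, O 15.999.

First, the molecular formula is C10H3Cl2F3O6 (counting implicit H from valence).
  C: 10 × 12.011 = 120.110
  Cl: 2 × 35.450 = 70.900
  F: 3 × 18.998 = 56.994
  H: 3 × 1.008 = 3.024
  O: 6 × 15.999 = 95.994
Sum: 10×12.011 + 2×35.450 + 3×18.998 + 3×1.008 + 6×15.999 = 347.022 → 347.02 g/mol.

347.02 g/mol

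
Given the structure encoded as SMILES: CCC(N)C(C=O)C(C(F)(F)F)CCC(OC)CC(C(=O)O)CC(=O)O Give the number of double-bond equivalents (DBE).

3

Degree of unsaturation = (number of rings) + (number of π bonds).
Ring closures in the SMILES: 0.
π bonds: 3 double bonds (each 1 DoU) → 3 DoU from unsaturation.
Total DoU = 0 + 3 = 3.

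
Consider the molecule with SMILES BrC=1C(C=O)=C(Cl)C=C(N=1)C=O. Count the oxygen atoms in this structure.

2

Scan the SMILES for O atoms (remember two-letter symbols like Cl and Br are single atoms).
Oxygen count: 2.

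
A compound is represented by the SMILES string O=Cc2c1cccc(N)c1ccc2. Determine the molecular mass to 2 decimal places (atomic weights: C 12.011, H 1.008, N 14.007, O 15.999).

First, the molecular formula is C11H9NO (counting implicit H from valence).
  C: 11 × 12.011 = 132.121
  H: 9 × 1.008 = 9.072
  N: 1 × 14.007 = 14.007
  O: 1 × 15.999 = 15.999
Sum: 11×12.011 + 9×1.008 + 1×14.007 + 1×15.999 = 171.199 → 171.20 g/mol.

171.20 g/mol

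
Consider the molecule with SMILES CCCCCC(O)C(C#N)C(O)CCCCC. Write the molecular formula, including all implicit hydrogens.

Walk through each heavy atom and fill implicit hydrogens from standard valence (C 4, N 3, O 2, S 2, halogen 1):
  atom 1: C, bond orders sum to 1 (valence 4) → 3 H
  atom 2: C, bond orders sum to 2 (valence 4) → 2 H
  atom 3: C, bond orders sum to 2 (valence 4) → 2 H
  atom 4: C, bond orders sum to 2 (valence 4) → 2 H
  atom 5: C, bond orders sum to 2 (valence 4) → 2 H
  atom 6: C, bond orders sum to 3 (valence 4) → 1 H
  atom 7: O, bond orders sum to 1 (valence 2) → 1 H
  atom 8: C, bond orders sum to 3 (valence 4) → 1 H
  atom 9: C, bond orders sum to 4 (valence 4) → 0 H
  atom 10: N, bond orders sum to 3 (valence 3) → 0 H
  atom 11: C, bond orders sum to 3 (valence 4) → 1 H
  atom 12: O, bond orders sum to 1 (valence 2) → 1 H
  atom 13: C, bond orders sum to 2 (valence 4) → 2 H
  atom 14: C, bond orders sum to 2 (valence 4) → 2 H
  atom 15: C, bond orders sum to 2 (valence 4) → 2 H
  atom 16: C, bond orders sum to 2 (valence 4) → 2 H
  atom 17: C, bond orders sum to 1 (valence 4) → 3 H
Totals → C:14, H:27, N:1, O:2.
In Hill order: C14H27NO2.

C14H27NO2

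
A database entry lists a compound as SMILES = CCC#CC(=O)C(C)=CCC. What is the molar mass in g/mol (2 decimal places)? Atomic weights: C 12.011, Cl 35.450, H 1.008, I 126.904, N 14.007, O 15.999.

First, the molecular formula is C10H14O (counting implicit H from valence).
  C: 10 × 12.011 = 120.110
  H: 14 × 1.008 = 14.112
  O: 1 × 15.999 = 15.999
Sum: 10×12.011 + 14×1.008 + 1×15.999 = 150.221 → 150.22 g/mol.

150.22 g/mol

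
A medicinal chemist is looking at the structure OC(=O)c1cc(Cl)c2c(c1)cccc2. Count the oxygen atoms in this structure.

2

Scan the SMILES for O atoms (remember two-letter symbols like Cl and Br are single atoms).
Oxygen count: 2.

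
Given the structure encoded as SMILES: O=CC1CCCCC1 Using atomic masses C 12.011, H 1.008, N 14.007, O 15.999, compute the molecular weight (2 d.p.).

First, the molecular formula is C7H12O (counting implicit H from valence).
  C: 7 × 12.011 = 84.077
  H: 12 × 1.008 = 12.096
  O: 1 × 15.999 = 15.999
Sum: 7×12.011 + 12×1.008 + 1×15.999 = 112.172 → 112.17 g/mol.

112.17 g/mol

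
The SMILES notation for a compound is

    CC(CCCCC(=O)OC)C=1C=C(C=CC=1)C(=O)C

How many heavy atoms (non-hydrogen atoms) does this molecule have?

19

Every atom symbol written in the SMILES (organic subset) is one heavy atom; implicit H are not written.
Heavy atoms by element → C:16, O:3.
Total: 19.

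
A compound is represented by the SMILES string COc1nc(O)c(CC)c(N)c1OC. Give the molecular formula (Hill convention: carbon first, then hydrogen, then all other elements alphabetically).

C9H14N2O3

Walk through each heavy atom and fill implicit hydrogens from standard valence (C 4, N 3, O 2, S 2, halogen 1); for lowercase aromatic atoms, an aromatic c carries 1 H when it has two neighbours and 0 H with three, and aromatic n carries 0 H:
  atom 1: C, bond orders sum to 1 (valence 4) → 3 H
  atom 2: O, bond orders sum to 2 (valence 2) → 0 H
  atom 3: aromatic c, 3 neighbours → 0 H
  atom 4: aromatic n, 2 neighbours → 0 H
  atom 5: aromatic c, 3 neighbours → 0 H
  atom 6: O, bond orders sum to 1 (valence 2) → 1 H
  atom 7: aromatic c, 3 neighbours → 0 H
  atom 8: C, bond orders sum to 2 (valence 4) → 2 H
  atom 9: C, bond orders sum to 1 (valence 4) → 3 H
  atom 10: aromatic c, 3 neighbours → 0 H
  atom 11: N, bond orders sum to 1 (valence 3) → 2 H
  atom 12: aromatic c, 3 neighbours → 0 H
  atom 13: O, bond orders sum to 2 (valence 2) → 0 H
  atom 14: C, bond orders sum to 1 (valence 4) → 3 H
Totals → C:9, H:14, N:2, O:3.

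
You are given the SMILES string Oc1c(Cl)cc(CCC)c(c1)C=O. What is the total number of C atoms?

Count every carbon token in the SMILES (each C, including those in ring-closure positions and inside branches).
Carbon count: 10.

10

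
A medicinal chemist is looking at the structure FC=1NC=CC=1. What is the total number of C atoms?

4

Count every carbon token in the SMILES (each C, including those in ring-closure positions and inside branches).
Carbon count: 4.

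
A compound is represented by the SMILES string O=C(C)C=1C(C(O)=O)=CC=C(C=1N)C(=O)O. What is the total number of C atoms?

Count every carbon token in the SMILES (each C, including those in ring-closure positions and inside branches).
Carbon count: 10.

10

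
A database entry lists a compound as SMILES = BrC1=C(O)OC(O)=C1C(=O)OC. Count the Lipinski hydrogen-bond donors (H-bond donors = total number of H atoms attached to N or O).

Donors: find every N or O and count the H atoms it carries.
  atom 4 (O): bond orders sum to 1 → 1 H
  atom 5 (O): bond orders sum to 2 → 0 H
  atom 7 (O): bond orders sum to 1 → 1 H
  atom 10 (O): bond orders sum to 2 → 0 H
  atom 11 (O): bond orders sum to 2 → 0 H
Lipinski HBD = 2.

2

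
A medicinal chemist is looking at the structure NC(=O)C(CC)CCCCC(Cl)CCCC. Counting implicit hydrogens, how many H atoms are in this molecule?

Walk through each heavy atom and fill implicit hydrogens from standard valence (C 4, N 3, O 2, S 2, halogen 1):
  atom 1: N, bond orders sum to 1 (valence 3) → 2 H
  atom 2: C, bond orders sum to 4 (valence 4) → 0 H
  atom 3: O, bond orders sum to 2 (valence 2) → 0 H
  atom 4: C, bond orders sum to 3 (valence 4) → 1 H
  atom 5: C, bond orders sum to 2 (valence 4) → 2 H
  atom 6: C, bond orders sum to 1 (valence 4) → 3 H
  atom 7: C, bond orders sum to 2 (valence 4) → 2 H
  atom 8: C, bond orders sum to 2 (valence 4) → 2 H
  atom 9: C, bond orders sum to 2 (valence 4) → 2 H
  atom 10: C, bond orders sum to 2 (valence 4) → 2 H
  atom 11: C, bond orders sum to 3 (valence 4) → 1 H
  atom 12: Cl (halogen, monovalent) → 0 H
  atom 13: C, bond orders sum to 2 (valence 4) → 2 H
  atom 14: C, bond orders sum to 2 (valence 4) → 2 H
  atom 15: C, bond orders sum to 2 (valence 4) → 2 H
  atom 16: C, bond orders sum to 1 (valence 4) → 3 H
Total hydrogens: 26.

26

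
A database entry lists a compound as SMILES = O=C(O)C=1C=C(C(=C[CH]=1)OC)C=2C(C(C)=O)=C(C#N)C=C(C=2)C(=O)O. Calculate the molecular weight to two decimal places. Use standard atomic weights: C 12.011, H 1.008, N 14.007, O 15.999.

339.30 g/mol

First, the molecular formula is C18H13NO6 (counting implicit H from valence).
  C: 18 × 12.011 = 216.198
  H: 13 × 1.008 = 13.104
  N: 1 × 14.007 = 14.007
  O: 6 × 15.999 = 95.994
Sum: 18×12.011 + 13×1.008 + 1×14.007 + 6×15.999 = 339.303 → 339.30 g/mol.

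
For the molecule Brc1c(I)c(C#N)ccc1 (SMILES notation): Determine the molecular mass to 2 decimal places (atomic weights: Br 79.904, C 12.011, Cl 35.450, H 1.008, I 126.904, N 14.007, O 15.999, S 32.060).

307.92 g/mol

First, the molecular formula is C7H3BrIN (counting implicit H from valence).
  Br: 1 × 79.904 = 79.904
  C: 7 × 12.011 = 84.077
  H: 3 × 1.008 = 3.024
  I: 1 × 126.904 = 126.904
  N: 1 × 14.007 = 14.007
Sum: 1×79.904 + 7×12.011 + 3×1.008 + 1×126.904 + 1×14.007 = 307.916 → 307.92 g/mol.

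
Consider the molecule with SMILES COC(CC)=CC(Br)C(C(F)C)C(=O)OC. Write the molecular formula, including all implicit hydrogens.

Walk through each heavy atom and fill implicit hydrogens from standard valence (C 4, N 3, O 2, S 2, halogen 1):
  atom 1: C, bond orders sum to 1 (valence 4) → 3 H
  atom 2: O, bond orders sum to 2 (valence 2) → 0 H
  atom 3: C, bond orders sum to 4 (valence 4) → 0 H
  atom 4: C, bond orders sum to 2 (valence 4) → 2 H
  atom 5: C, bond orders sum to 1 (valence 4) → 3 H
  atom 6: C, bond orders sum to 3 (valence 4) → 1 H
  atom 7: C, bond orders sum to 3 (valence 4) → 1 H
  atom 8: Br (halogen, monovalent) → 0 H
  atom 9: C, bond orders sum to 3 (valence 4) → 1 H
  atom 10: C, bond orders sum to 3 (valence 4) → 1 H
  atom 11: F (halogen, monovalent) → 0 H
  atom 12: C, bond orders sum to 1 (valence 4) → 3 H
  atom 13: C, bond orders sum to 4 (valence 4) → 0 H
  atom 14: O, bond orders sum to 2 (valence 2) → 0 H
  atom 15: O, bond orders sum to 2 (valence 2) → 0 H
  atom 16: C, bond orders sum to 1 (valence 4) → 3 H
Totals → C:11, H:18, Br:1, F:1, O:3.

C11H18BrFO3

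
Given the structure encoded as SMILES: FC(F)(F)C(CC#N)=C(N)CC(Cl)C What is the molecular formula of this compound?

Walk through each heavy atom and fill implicit hydrogens from standard valence (C 4, N 3, O 2, S 2, halogen 1):
  atom 1: F (halogen, monovalent) → 0 H
  atom 2: C, bond orders sum to 4 (valence 4) → 0 H
  atom 3: F (halogen, monovalent) → 0 H
  atom 4: F (halogen, monovalent) → 0 H
  atom 5: C, bond orders sum to 4 (valence 4) → 0 H
  atom 6: C, bond orders sum to 2 (valence 4) → 2 H
  atom 7: C, bond orders sum to 4 (valence 4) → 0 H
  atom 8: N, bond orders sum to 3 (valence 3) → 0 H
  atom 9: C, bond orders sum to 4 (valence 4) → 0 H
  atom 10: N, bond orders sum to 1 (valence 3) → 2 H
  atom 11: C, bond orders sum to 2 (valence 4) → 2 H
  atom 12: C, bond orders sum to 3 (valence 4) → 1 H
  atom 13: Cl (halogen, monovalent) → 0 H
  atom 14: C, bond orders sum to 1 (valence 4) → 3 H
Totals → C:8, H:10, Cl:1, F:3, N:2.

C8H10ClF3N2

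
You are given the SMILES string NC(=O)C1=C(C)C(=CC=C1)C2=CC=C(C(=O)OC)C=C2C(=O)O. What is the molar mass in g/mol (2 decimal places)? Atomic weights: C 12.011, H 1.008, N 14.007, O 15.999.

313.31 g/mol

First, the molecular formula is C17H15NO5 (counting implicit H from valence).
  C: 17 × 12.011 = 204.187
  H: 15 × 1.008 = 15.120
  N: 1 × 14.007 = 14.007
  O: 5 × 15.999 = 79.995
Sum: 17×12.011 + 15×1.008 + 1×14.007 + 5×15.999 = 313.309 → 313.31 g/mol.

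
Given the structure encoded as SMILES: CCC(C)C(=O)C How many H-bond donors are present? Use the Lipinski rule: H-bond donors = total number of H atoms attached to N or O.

Donors: find every N or O and count the H atoms it carries.
  atom 6 (O): bond orders sum to 2 → 0 H
Lipinski HBD = 0.

0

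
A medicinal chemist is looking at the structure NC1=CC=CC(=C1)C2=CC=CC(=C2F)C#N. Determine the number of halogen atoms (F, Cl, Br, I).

Halogen atoms appear at heavy-atom position 14 (1×F).
Other groups present: 1 nitrile, 1 primary amine.
Halogen count: 1.

1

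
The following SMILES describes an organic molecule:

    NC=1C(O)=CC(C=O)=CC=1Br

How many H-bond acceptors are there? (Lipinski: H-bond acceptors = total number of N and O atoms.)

N atoms: 1; O atoms: 2.
Lipinski HBA = 1 + 2 = 3.

3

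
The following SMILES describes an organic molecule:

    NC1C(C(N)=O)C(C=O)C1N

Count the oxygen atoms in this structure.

2

Scan the SMILES for O atoms (remember two-letter symbols like Cl and Br are single atoms).
Oxygen count: 2.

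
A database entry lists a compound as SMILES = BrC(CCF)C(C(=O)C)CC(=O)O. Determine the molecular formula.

Walk through each heavy atom and fill implicit hydrogens from standard valence (C 4, N 3, O 2, S 2, halogen 1):
  atom 1: Br (halogen, monovalent) → 0 H
  atom 2: C, bond orders sum to 3 (valence 4) → 1 H
  atom 3: C, bond orders sum to 2 (valence 4) → 2 H
  atom 4: C, bond orders sum to 2 (valence 4) → 2 H
  atom 5: F (halogen, monovalent) → 0 H
  atom 6: C, bond orders sum to 3 (valence 4) → 1 H
  atom 7: C, bond orders sum to 4 (valence 4) → 0 H
  atom 8: O, bond orders sum to 2 (valence 2) → 0 H
  atom 9: C, bond orders sum to 1 (valence 4) → 3 H
  atom 10: C, bond orders sum to 2 (valence 4) → 2 H
  atom 11: C, bond orders sum to 4 (valence 4) → 0 H
  atom 12: O, bond orders sum to 2 (valence 2) → 0 H
  atom 13: O, bond orders sum to 1 (valence 2) → 1 H
Totals → C:8, H:12, Br:1, F:1, O:3.

C8H12BrFO3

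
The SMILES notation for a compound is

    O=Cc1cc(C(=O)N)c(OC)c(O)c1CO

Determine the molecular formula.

C10H11NO5

Walk through each heavy atom and fill implicit hydrogens from standard valence (C 4, N 3, O 2, S 2, halogen 1); for lowercase aromatic atoms, an aromatic c carries 1 H when it has two neighbours and 0 H with three, and aromatic n carries 0 H:
  atom 1: O, bond orders sum to 2 (valence 2) → 0 H
  atom 2: C, bond orders sum to 3 (valence 4) → 1 H
  atom 3: aromatic c, 3 neighbours → 0 H
  atom 4: aromatic c, 2 neighbours → 1 H
  atom 5: aromatic c, 3 neighbours → 0 H
  atom 6: C, bond orders sum to 4 (valence 4) → 0 H
  atom 7: O, bond orders sum to 2 (valence 2) → 0 H
  atom 8: N, bond orders sum to 1 (valence 3) → 2 H
  atom 9: aromatic c, 3 neighbours → 0 H
  atom 10: O, bond orders sum to 2 (valence 2) → 0 H
  atom 11: C, bond orders sum to 1 (valence 4) → 3 H
  atom 12: aromatic c, 3 neighbours → 0 H
  atom 13: O, bond orders sum to 1 (valence 2) → 1 H
  atom 14: aromatic c, 3 neighbours → 0 H
  atom 15: C, bond orders sum to 2 (valence 4) → 2 H
  atom 16: O, bond orders sum to 1 (valence 2) → 1 H
Totals → C:10, H:11, N:1, O:5.
In Hill order: C10H11NO5.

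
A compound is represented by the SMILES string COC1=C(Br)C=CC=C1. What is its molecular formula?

C7H7BrO

Walk through each heavy atom and fill implicit hydrogens from standard valence (C 4, N 3, O 2, S 2, halogen 1):
  atom 1: C, bond orders sum to 1 (valence 4) → 3 H
  atom 2: O, bond orders sum to 2 (valence 2) → 0 H
  atom 3: C, bond orders sum to 4 (valence 4) → 0 H
  atom 4: C, bond orders sum to 4 (valence 4) → 0 H
  atom 5: Br (halogen, monovalent) → 0 H
  atom 6: C, bond orders sum to 3 (valence 4) → 1 H
  atom 7: C, bond orders sum to 3 (valence 4) → 1 H
  atom 8: C, bond orders sum to 3 (valence 4) → 1 H
  atom 9: C, bond orders sum to 3 (valence 4) → 1 H
Totals → C:7, H:7, Br:1, O:1.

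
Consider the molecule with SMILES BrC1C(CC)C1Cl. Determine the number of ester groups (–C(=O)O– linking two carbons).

Scan the SMILES for the ester motif — none present.

0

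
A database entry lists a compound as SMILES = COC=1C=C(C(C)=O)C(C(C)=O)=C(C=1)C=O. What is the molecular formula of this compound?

Walk through each heavy atom and fill implicit hydrogens from standard valence (C 4, N 3, O 2, S 2, halogen 1):
  atom 1: C, bond orders sum to 1 (valence 4) → 3 H
  atom 2: O, bond orders sum to 2 (valence 2) → 0 H
  atom 3: C, bond orders sum to 4 (valence 4) → 0 H
  atom 4: C, bond orders sum to 3 (valence 4) → 1 H
  atom 5: C, bond orders sum to 4 (valence 4) → 0 H
  atom 6: C, bond orders sum to 4 (valence 4) → 0 H
  atom 7: C, bond orders sum to 1 (valence 4) → 3 H
  atom 8: O, bond orders sum to 2 (valence 2) → 0 H
  atom 9: C, bond orders sum to 4 (valence 4) → 0 H
  atom 10: C, bond orders sum to 4 (valence 4) → 0 H
  atom 11: C, bond orders sum to 1 (valence 4) → 3 H
  atom 12: O, bond orders sum to 2 (valence 2) → 0 H
  atom 13: C, bond orders sum to 4 (valence 4) → 0 H
  atom 14: C, bond orders sum to 3 (valence 4) → 1 H
  atom 15: C, bond orders sum to 3 (valence 4) → 1 H
  atom 16: O, bond orders sum to 2 (valence 2) → 0 H
Totals → C:12, H:12, O:4.

C12H12O4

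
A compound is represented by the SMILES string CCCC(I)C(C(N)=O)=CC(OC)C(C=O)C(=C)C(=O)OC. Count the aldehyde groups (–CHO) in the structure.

The aldehyde motif appears at heavy-atom position 15 in the SMILES.
Other groups present: 2 alkene, 1 amide, 1 ester, 1 ether.
Aldehyde count: 1.

1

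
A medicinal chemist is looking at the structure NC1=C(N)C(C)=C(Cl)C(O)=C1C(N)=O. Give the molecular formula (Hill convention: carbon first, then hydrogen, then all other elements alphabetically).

Walk through each heavy atom and fill implicit hydrogens from standard valence (C 4, N 3, O 2, S 2, halogen 1):
  atom 1: N, bond orders sum to 1 (valence 3) → 2 H
  atom 2: C, bond orders sum to 4 (valence 4) → 0 H
  atom 3: C, bond orders sum to 4 (valence 4) → 0 H
  atom 4: N, bond orders sum to 1 (valence 3) → 2 H
  atom 5: C, bond orders sum to 4 (valence 4) → 0 H
  atom 6: C, bond orders sum to 1 (valence 4) → 3 H
  atom 7: C, bond orders sum to 4 (valence 4) → 0 H
  atom 8: Cl (halogen, monovalent) → 0 H
  atom 9: C, bond orders sum to 4 (valence 4) → 0 H
  atom 10: O, bond orders sum to 1 (valence 2) → 1 H
  atom 11: C, bond orders sum to 4 (valence 4) → 0 H
  atom 12: C, bond orders sum to 4 (valence 4) → 0 H
  atom 13: N, bond orders sum to 1 (valence 3) → 2 H
  atom 14: O, bond orders sum to 2 (valence 2) → 0 H
Totals → C:8, H:10, Cl:1, N:3, O:2.
In Hill order: C8H10ClN3O2.

C8H10ClN3O2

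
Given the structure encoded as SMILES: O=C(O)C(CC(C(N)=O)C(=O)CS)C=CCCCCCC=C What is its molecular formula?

C16H25NO4S

Walk through each heavy atom and fill implicit hydrogens from standard valence (C 4, N 3, O 2, S 2, halogen 1):
  atom 1: O, bond orders sum to 2 (valence 2) → 0 H
  atom 2: C, bond orders sum to 4 (valence 4) → 0 H
  atom 3: O, bond orders sum to 1 (valence 2) → 1 H
  atom 4: C, bond orders sum to 3 (valence 4) → 1 H
  atom 5: C, bond orders sum to 2 (valence 4) → 2 H
  atom 6: C, bond orders sum to 3 (valence 4) → 1 H
  atom 7: C, bond orders sum to 4 (valence 4) → 0 H
  atom 8: N, bond orders sum to 1 (valence 3) → 2 H
  atom 9: O, bond orders sum to 2 (valence 2) → 0 H
  atom 10: C, bond orders sum to 4 (valence 4) → 0 H
  atom 11: O, bond orders sum to 2 (valence 2) → 0 H
  atom 12: C, bond orders sum to 2 (valence 4) → 2 H
  atom 13: S, bond orders sum to 1 (valence 2) → 1 H
  atom 14: C, bond orders sum to 3 (valence 4) → 1 H
  atom 15: C, bond orders sum to 3 (valence 4) → 1 H
  atom 16: C, bond orders sum to 2 (valence 4) → 2 H
  atom 17: C, bond orders sum to 2 (valence 4) → 2 H
  atom 18: C, bond orders sum to 2 (valence 4) → 2 H
  atom 19: C, bond orders sum to 2 (valence 4) → 2 H
  atom 20: C, bond orders sum to 2 (valence 4) → 2 H
  atom 21: C, bond orders sum to 3 (valence 4) → 1 H
  atom 22: C, bond orders sum to 2 (valence 4) → 2 H
Totals → C:16, H:25, N:1, O:4, S:1.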